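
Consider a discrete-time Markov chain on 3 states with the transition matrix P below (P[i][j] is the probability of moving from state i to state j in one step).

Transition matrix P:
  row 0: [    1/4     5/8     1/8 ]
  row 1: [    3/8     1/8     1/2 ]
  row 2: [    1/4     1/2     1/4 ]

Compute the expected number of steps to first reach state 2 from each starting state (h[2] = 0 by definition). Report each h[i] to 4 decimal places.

First-step conditioning: h[2] = 0; for i ≠ 2, h[i] = 1 + Σ_k P[i][k]·h[k].
  h[0] = 1 + 1/4·h[0] + 5/8·h[1]
  h[1] = 1 + 3/8·h[0] + 1/8·h[1]
Solving the 2×2 linear system over states ≠ 2 gives exactly h = [32/9, 8/3, 0] (h[2] = 0 is the target).

h = [3.5556, 2.6667, 0.0000]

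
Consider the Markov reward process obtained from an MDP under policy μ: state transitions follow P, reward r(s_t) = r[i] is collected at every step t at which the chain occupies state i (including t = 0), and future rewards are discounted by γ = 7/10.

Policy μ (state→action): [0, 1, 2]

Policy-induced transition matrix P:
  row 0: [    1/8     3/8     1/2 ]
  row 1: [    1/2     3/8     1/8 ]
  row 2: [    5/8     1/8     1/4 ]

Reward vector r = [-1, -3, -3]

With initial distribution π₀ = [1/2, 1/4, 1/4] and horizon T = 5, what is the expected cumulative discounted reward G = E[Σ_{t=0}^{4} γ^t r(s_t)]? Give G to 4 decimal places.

t=0: π = [0.5000, 0.2500, 0.2500], E[r] = -2.0000, γ^t·E[r] = -2.000000, running G = -2.000000
t=1: π = [0.3438, 0.3125, 0.3438], E[r] = -2.3125, γ^t·E[r] = -1.618750, running G = -3.618750
t=2: π = [0.4141, 0.2891, 0.2969], E[r] = -2.1719, γ^t·E[r] = -1.064219, running G = -4.682969
t=3: π = [0.3818, 0.3008, 0.3174], E[r] = -2.2363, γ^t·E[r] = -0.767061, running G = -5.450029
t=4: π = [0.3965, 0.2957, 0.3079], E[r] = -2.2070, γ^t·E[r] = -0.529908, running G = -5.979938

G = -5.9799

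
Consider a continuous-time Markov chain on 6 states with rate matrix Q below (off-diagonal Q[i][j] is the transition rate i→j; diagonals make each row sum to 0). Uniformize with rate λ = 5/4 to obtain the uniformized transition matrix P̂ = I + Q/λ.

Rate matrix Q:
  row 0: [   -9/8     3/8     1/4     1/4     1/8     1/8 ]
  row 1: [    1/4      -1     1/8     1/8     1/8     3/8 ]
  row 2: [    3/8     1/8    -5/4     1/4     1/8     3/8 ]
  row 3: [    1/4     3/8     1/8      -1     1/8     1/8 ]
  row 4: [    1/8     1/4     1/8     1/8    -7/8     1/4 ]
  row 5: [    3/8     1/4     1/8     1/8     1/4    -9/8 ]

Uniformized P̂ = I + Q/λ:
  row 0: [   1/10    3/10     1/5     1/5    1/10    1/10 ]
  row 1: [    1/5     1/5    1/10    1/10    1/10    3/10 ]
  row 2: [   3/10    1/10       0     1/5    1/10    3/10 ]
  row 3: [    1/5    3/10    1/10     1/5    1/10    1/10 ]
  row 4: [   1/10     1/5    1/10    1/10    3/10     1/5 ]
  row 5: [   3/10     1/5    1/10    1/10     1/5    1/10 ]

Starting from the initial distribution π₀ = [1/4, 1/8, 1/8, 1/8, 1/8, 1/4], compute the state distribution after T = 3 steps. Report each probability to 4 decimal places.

π = [0.1953, 0.2230, 0.1084, 0.1448, 0.1475, 0.1811]

t=0: π = [0.2500, 0.1250, 0.1250, 0.1250, 0.1250, 0.2500]
t=1: π = [0.2000, 0.2250, 0.1125, 0.1500, 0.1500, 0.1625]
t=2: π = [0.1925, 0.2238, 0.1088, 0.1463, 0.1463, 0.1825]
t=3: π = [0.1953, 0.2230, 0.1084, 0.1448, 0.1475, 0.1811]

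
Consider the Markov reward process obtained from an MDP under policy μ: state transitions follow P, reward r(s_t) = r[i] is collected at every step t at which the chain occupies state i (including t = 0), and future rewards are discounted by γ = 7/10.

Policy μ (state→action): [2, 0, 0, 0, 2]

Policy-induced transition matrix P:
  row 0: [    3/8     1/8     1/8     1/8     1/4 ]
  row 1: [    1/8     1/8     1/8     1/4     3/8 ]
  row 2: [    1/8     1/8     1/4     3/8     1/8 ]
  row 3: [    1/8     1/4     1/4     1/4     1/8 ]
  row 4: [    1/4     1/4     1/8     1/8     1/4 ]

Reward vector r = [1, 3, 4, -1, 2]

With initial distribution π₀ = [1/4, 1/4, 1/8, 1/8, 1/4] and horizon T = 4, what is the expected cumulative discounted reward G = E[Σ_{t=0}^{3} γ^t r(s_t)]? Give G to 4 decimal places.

G = 4.4290

t=0: π = [0.2500, 0.2500, 0.1250, 0.1250, 0.2500], E[r] = 1.8750, γ^t·E[r] = 1.875000, running G = 1.875000
t=1: π = [0.2188, 0.1719, 0.1563, 0.2031, 0.2500], E[r] = 1.6563, γ^t·E[r] = 1.159375, running G = 3.034375
t=2: π = [0.2109, 0.1816, 0.1699, 0.2109, 0.2266], E[r] = 1.6777, γ^t·E[r] = 0.822090, running G = 3.856465
t=3: π = [0.2061, 0.1797, 0.1726, 0.2166, 0.2251], E[r] = 1.6692, γ^t·E[r] = 0.572532, running G = 4.428997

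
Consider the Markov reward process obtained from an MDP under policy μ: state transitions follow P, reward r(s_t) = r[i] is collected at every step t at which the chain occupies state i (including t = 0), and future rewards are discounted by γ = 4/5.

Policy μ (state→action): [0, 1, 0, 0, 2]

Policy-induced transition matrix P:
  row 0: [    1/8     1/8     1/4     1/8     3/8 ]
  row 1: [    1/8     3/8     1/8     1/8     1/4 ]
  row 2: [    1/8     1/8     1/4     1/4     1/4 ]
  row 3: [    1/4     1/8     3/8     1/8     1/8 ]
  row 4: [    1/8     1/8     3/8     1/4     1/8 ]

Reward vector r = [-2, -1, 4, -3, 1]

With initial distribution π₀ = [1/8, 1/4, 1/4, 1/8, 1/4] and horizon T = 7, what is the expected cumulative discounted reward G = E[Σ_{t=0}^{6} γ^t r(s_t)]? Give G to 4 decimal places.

t=0: π = [0.1250, 0.2500, 0.2500, 0.1250, 0.2500], E[r] = 0.3750, γ^t·E[r] = 0.375000, running G = 0.375000
t=1: π = [0.1406, 0.1875, 0.2656, 0.1875, 0.2188], E[r] = 0.2500, γ^t·E[r] = 0.200000, running G = 0.575000
t=2: π = [0.1484, 0.1719, 0.2773, 0.1855, 0.2168], E[r] = 0.3008, γ^t·E[r] = 0.192500, running G = 0.767500
t=3: π = [0.1482, 0.1680, 0.2788, 0.1868, 0.2183], E[r] = 0.3088, γ^t·E[r] = 0.158125, running G = 0.925625
t=4: π = [0.1483, 0.1670, 0.2796, 0.1871, 0.2179], E[r] = 0.3113, γ^t·E[r] = 0.127525, running G = 1.053150
t=5: π = [0.1484, 0.1667, 0.2798, 0.1872, 0.2179], E[r] = 0.3118, γ^t·E[r] = 0.102180, running G = 1.155330
t=6: π = [0.1484, 0.1667, 0.2798, 0.1872, 0.2179], E[r] = 0.3120, γ^t·E[r] = 0.081783, running G = 1.237113

G = 1.2371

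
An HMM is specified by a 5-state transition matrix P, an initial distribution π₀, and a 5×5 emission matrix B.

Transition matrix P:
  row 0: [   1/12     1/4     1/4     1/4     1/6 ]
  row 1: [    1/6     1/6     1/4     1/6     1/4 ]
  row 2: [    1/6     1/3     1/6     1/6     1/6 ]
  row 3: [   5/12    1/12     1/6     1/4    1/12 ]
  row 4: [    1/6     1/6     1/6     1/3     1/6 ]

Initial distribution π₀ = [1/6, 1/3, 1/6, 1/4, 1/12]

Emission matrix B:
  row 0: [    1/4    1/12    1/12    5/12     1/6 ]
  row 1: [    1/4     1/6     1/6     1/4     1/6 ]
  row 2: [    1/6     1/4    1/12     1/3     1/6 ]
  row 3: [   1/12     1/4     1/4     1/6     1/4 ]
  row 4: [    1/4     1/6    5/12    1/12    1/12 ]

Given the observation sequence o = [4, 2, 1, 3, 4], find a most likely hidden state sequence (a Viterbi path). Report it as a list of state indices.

path = [1, 4, 3, 0, 3]

t=0: δ = [2.778e-02, 5.556e-02, 2.778e-02, 6.250e-02, 6.944e-03]  (obs o_0=4)
t=1: δ = [2.170e-03, 1.543e-03, 1.157e-03, 3.906e-03, 5.787e-03]  ψ = [3, 1, 1, 3, 1]  (obs o_1=2)
t=2: δ = [1.356e-04, 1.608e-04, 2.411e-04, 4.823e-04, 1.608e-04]  ψ = [3, 4, 4, 4, 4]  (obs o_2=1)
t=3: δ = [8.372e-05, 2.009e-05, 2.679e-05, 2.009e-05, 3.349e-06]  ψ = [3, 2, 3, 3, 1]  (obs o_3=3)
t=4: δ = [1.395e-06, 3.489e-06, 3.489e-06, 5.233e-06, 1.163e-06]  ψ = [3, 0, 0, 0, 0]  (obs o_4=4)
backtrack: best end state = 3; path = [1, 4, 3, 0, 3]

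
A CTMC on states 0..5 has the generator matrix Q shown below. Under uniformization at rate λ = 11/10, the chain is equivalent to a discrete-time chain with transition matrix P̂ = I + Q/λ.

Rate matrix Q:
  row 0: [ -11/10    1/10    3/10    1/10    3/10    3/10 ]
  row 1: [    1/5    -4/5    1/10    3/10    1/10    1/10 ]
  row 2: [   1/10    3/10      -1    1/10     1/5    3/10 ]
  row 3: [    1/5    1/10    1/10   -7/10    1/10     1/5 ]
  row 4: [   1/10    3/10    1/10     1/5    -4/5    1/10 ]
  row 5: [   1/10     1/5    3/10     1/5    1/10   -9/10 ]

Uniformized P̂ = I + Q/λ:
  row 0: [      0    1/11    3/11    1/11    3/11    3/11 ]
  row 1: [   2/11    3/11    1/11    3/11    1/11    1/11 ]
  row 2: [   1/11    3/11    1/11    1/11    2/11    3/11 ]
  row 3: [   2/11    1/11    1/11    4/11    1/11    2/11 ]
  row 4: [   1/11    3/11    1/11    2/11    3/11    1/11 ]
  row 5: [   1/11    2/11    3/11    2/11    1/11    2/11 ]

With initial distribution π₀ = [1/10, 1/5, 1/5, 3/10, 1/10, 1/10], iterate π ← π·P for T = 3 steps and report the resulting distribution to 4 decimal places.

π = [0.1174, 0.1960, 0.1440, 0.2147, 0.1533, 0.1746]

t=0: π = [0.1000, 0.2000, 0.2000, 0.3000, 0.1000, 0.1000]
t=1: π = [0.1273, 0.1909, 0.1273, 0.2273, 0.1455, 0.1818]
t=2: π = [0.1174, 0.1917, 0.1471, 0.2174, 0.1521, 0.1744]
t=3: π = [0.1174, 0.1960, 0.1440, 0.2147, 0.1533, 0.1746]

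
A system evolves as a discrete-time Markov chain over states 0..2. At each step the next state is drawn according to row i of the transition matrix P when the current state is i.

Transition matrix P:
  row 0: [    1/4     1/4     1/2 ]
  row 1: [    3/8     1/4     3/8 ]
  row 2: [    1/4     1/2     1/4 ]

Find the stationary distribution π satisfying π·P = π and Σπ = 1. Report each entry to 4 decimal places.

Balance equations π_j = Σ_i π_i·P[i][j]:
  π_0 = 1/4·π_0 + 3/8·π_1 + 1/4·π_2
  π_1 = 1/4·π_0 + 1/4·π_1 + 1/2·π_2
  normalize: π_0 + π_1 + π_2 = 1
Solving the linear system gives exactly π = [12/41, 14/41, 15/41].

π = [0.2927, 0.3415, 0.3659]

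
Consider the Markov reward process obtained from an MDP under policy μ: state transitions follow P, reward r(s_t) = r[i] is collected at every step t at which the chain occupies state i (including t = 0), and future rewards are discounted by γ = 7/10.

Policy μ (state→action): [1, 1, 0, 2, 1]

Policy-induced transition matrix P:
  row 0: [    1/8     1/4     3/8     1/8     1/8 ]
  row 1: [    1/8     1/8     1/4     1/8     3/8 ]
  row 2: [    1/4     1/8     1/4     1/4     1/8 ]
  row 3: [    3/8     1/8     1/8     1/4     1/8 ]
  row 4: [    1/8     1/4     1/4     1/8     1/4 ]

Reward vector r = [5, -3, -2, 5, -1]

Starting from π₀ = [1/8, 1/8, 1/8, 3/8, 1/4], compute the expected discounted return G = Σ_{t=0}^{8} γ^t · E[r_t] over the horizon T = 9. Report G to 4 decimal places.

t=0: π = [0.1250, 0.1250, 0.1250, 0.3750, 0.2500], E[r] = 1.6250, γ^t·E[r] = 1.625000, running G = 1.625000
t=1: π = [0.2344, 0.1719, 0.2188, 0.1875, 0.1875], E[r] = 0.9688, γ^t·E[r] = 0.678125, running G = 2.303125
t=2: π = [0.1992, 0.1777, 0.2559, 0.1758, 0.1914], E[r] = 0.6387, γ^t·E[r] = 0.312949, running G = 2.616074
t=3: π = [0.2009, 0.1738, 0.2529, 0.1790, 0.1934], E[r] = 0.6787, γ^t·E[r] = 0.232798, running G = 2.848872
t=4: π = [0.2014, 0.1743, 0.2527, 0.1790, 0.1926], E[r] = 0.6807, γ^t·E[r] = 0.163442, running G = 3.012314
t=5: π = [0.2013, 0.1742, 0.2528, 0.1790, 0.1926], E[r] = 0.6805, γ^t·E[r] = 0.114379, running G = 3.126694
t=6: π = [0.2013, 0.1742, 0.2528, 0.1790, 0.1926], E[r] = 0.6806, γ^t·E[r] = 0.080069, running G = 3.206762
t=7: π = [0.2013, 0.1742, 0.2528, 0.1790, 0.1926], E[r] = 0.6806, γ^t·E[r] = 0.056049, running G = 3.262812
t=8: π = [0.2013, 0.1742, 0.2528, 0.1790, 0.1926], E[r] = 0.6806, γ^t·E[r] = 0.039234, running G = 3.302046

G = 3.3020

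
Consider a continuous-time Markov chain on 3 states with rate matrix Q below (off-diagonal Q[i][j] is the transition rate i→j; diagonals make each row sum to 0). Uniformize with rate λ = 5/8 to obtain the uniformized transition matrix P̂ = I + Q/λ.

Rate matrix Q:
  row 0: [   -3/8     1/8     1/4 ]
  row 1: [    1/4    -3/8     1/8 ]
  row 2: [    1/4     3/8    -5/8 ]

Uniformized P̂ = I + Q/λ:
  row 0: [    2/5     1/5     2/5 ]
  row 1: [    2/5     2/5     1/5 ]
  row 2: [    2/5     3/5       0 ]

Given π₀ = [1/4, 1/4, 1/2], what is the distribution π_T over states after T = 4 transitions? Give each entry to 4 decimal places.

π = [0.4000, 0.3660, 0.2340]

t=0: π = [0.2500, 0.2500, 0.5000]
t=1: π = [0.4000, 0.4500, 0.1500]
t=2: π = [0.4000, 0.3500, 0.2500]
t=3: π = [0.4000, 0.3700, 0.2300]
t=4: π = [0.4000, 0.3660, 0.2340]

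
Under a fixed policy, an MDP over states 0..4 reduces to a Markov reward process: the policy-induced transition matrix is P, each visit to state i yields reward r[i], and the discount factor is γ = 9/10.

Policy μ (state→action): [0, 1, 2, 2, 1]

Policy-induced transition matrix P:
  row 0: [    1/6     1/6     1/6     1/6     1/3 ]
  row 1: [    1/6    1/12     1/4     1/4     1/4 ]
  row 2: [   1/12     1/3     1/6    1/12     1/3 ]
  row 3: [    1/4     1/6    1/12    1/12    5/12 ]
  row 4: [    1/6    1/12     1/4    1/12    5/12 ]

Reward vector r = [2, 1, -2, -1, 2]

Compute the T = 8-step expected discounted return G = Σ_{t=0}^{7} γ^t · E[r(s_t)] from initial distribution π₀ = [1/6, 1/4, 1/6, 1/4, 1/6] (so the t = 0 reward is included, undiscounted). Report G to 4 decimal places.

t=0: π = [0.1667, 0.2500, 0.1667, 0.2500, 0.1667], E[r] = 0.3333, γ^t·E[r] = 0.333333, running G = 0.333333
t=1: π = [0.1736, 0.1597, 0.1806, 0.1389, 0.3472], E[r] = 0.7014, γ^t·E[r] = 0.631250, running G = 0.964583
t=2: π = [0.1632, 0.1545, 0.1973, 0.1244, 0.3605], E[r] = 0.6829, γ^t·E[r] = 0.553125, running G = 1.517708
t=3: π = [0.1606, 0.1566, 0.1992, 0.1227, 0.3609], E[r] = 0.6784, γ^t·E[r] = 0.494578, running G = 2.012286
t=4: π = [0.1603, 0.1567, 0.1996, 0.1228, 0.3606], E[r] = 0.6765, γ^t·E[r] = 0.443863, running G = 2.456149
t=5: π = [0.1603, 0.1568, 0.1995, 0.1228, 0.3606], E[r] = 0.6766, γ^t·E[r] = 0.399509, running G = 2.855658
t=6: π = [0.1603, 0.1568, 0.1995, 0.1228, 0.3605], E[r] = 0.6765, γ^t·E[r] = 0.359535, running G = 3.215192
t=7: π = [0.1603, 0.1568, 0.1995, 0.1228, 0.3605], E[r] = 0.6765, γ^t·E[r] = 0.323587, running G = 3.538779

G = 3.5388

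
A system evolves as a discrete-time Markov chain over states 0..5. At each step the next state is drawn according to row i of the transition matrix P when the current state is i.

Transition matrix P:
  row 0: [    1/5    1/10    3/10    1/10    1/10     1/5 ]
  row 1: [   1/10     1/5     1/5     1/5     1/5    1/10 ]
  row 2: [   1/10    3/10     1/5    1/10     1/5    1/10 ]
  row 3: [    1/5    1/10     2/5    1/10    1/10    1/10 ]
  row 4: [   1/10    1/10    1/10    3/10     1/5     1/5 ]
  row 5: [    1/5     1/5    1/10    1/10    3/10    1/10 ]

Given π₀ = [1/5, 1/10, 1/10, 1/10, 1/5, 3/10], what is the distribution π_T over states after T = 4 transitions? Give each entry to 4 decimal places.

t=0: π = [0.2000, 0.1000, 0.1000, 0.1000, 0.2000, 0.3000]
t=1: π = [0.1600, 0.1600, 0.1900, 0.1500, 0.2000, 0.1400]
t=2: π = [0.1450, 0.1680, 0.2120, 0.1560, 0.1830, 0.1360]
t=3: π = [0.1437, 0.1728, 0.2138, 0.1534, 0.1835, 0.1328]
t=4: π = [0.1430, 0.1733, 0.2134, 0.1540, 0.1836, 0.1327]

π = [0.1430, 0.1733, 0.2134, 0.1540, 0.1836, 0.1327]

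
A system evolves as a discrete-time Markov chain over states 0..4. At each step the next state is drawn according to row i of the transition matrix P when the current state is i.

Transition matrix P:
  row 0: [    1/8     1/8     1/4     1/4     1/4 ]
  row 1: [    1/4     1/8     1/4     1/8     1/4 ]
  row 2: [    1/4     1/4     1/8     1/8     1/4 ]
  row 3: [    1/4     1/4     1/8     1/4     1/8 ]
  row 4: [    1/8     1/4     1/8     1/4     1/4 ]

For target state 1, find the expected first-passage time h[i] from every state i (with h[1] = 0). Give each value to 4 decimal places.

h = [4.9317, 0.0000, 4.4377, 4.4464, 4.3770]

First-step conditioning: h[1] = 0; for i ≠ 1, h[i] = 1 + Σ_k P[i][k]·h[k].
  h[0] = 1 + 1/8·h[0] + 1/4·h[2] + 1/4·h[3] + 1/4·h[4]
  h[2] = 1 + 1/4·h[0] + 1/8·h[2] + 1/8·h[3] + 1/4·h[4]
  h[3] = 1 + 1/4·h[0] + 1/8·h[2] + 1/4·h[3] + 1/8·h[4]
  h[4] = 1 + 1/8·h[0] + 1/8·h[2] + 1/4·h[3] + 1/4·h[4]
Solving the 4×4 linear system over states ≠ 1 gives exactly h = [4552/923, 0, 4096/923, 4104/923, 4040/923] (h[1] = 0 is the target).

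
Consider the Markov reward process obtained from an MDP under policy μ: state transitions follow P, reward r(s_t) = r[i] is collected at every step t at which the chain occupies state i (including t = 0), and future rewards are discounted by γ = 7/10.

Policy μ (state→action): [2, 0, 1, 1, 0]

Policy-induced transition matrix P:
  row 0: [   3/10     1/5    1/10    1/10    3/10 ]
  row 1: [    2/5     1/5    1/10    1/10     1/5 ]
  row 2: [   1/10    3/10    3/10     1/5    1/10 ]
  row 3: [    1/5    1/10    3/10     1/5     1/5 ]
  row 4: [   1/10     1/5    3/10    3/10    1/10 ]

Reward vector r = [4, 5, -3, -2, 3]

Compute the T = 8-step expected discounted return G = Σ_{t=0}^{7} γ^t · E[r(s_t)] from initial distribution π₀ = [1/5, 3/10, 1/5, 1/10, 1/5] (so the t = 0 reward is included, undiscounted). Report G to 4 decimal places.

t=0: π = [0.2000, 0.3000, 0.2000, 0.1000, 0.2000], E[r] = 2.1000, γ^t·E[r] = 2.100000, running G = 2.100000
t=1: π = [0.2400, 0.2100, 0.2000, 0.1700, 0.1800], E[r] = 1.6100, γ^t·E[r] = 1.127000, running G = 3.227000
t=2: π = [0.2280, 0.2030, 0.2100, 0.1730, 0.1860], E[r] = 1.5090, γ^t·E[r] = 0.739410, running G = 3.966410
t=3: π = [0.2238, 0.2037, 0.2138, 0.1755, 0.1832], E[r] = 1.4709, γ^t·E[r] = 0.504519, running G = 4.470929
t=4: π = [0.2234, 0.2038, 0.2145, 0.1756, 0.1827], E[r] = 1.4662, γ^t·E[r] = 0.352042, running G = 4.822971
t=5: π = [0.2234, 0.2039, 0.2146, 0.1755, 0.1826], E[r] = 1.4662, γ^t·E[r] = 0.246418, running G = 5.069388
t=6: π = [0.2234, 0.2039, 0.2145, 0.1755, 0.1826], E[r] = 1.4663, γ^t·E[r] = 0.172505, running G = 5.241893
t=7: π = [0.2234, 0.2039, 0.2145, 0.1755, 0.1826], E[r] = 1.4663, γ^t·E[r] = 0.120757, running G = 5.362650

G = 5.3627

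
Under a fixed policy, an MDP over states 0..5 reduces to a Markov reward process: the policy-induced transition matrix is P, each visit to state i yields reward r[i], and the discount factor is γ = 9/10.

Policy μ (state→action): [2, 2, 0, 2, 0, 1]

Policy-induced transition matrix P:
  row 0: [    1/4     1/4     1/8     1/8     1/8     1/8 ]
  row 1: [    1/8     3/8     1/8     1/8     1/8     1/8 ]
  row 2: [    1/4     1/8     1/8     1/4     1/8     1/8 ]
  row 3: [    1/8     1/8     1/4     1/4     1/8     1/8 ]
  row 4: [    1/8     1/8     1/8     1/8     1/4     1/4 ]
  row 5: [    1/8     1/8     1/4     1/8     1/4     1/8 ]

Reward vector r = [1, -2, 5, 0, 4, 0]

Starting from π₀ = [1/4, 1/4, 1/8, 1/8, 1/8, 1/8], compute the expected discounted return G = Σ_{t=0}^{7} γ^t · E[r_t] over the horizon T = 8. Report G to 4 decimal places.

t=0: π = [0.2500, 0.2500, 0.1250, 0.1250, 0.1250, 0.1250], E[r] = 0.8750, γ^t·E[r] = 0.875000, running G = 0.875000
t=1: π = [0.1719, 0.2188, 0.1563, 0.1563, 0.1563, 0.1406], E[r] = 1.1406, γ^t·E[r] = 1.026563, running G = 1.901563
t=2: π = [0.1660, 0.2012, 0.1621, 0.1641, 0.1621, 0.1445], E[r] = 1.2227, γ^t·E[r] = 0.990352, running G = 2.891914
t=3: π = [0.1660, 0.1960, 0.1636, 0.1658, 0.1633, 0.1453], E[r] = 1.2451, γ^t·E[r] = 0.907690, running G = 3.799604
t=4: π = [0.1662, 0.1948, 0.1639, 0.1662, 0.1636, 0.1454], E[r] = 1.2504, γ^t·E[r] = 0.820365, running G = 4.619970
t=5: π = [0.1663, 0.1945, 0.1639, 0.1663, 0.1636, 0.1454], E[r] = 1.2516, γ^t·E[r] = 0.739036, running G = 5.359006
t=6: π = [0.1663, 0.1944, 0.1640, 0.1663, 0.1636, 0.1455], E[r] = 1.2518, γ^t·E[r] = 0.665273, running G = 6.024278
t=7: π = [0.1663, 0.1944, 0.1640, 0.1663, 0.1636, 0.1455], E[r] = 1.2519, γ^t·E[r] = 0.598773, running G = 6.623051

G = 6.6231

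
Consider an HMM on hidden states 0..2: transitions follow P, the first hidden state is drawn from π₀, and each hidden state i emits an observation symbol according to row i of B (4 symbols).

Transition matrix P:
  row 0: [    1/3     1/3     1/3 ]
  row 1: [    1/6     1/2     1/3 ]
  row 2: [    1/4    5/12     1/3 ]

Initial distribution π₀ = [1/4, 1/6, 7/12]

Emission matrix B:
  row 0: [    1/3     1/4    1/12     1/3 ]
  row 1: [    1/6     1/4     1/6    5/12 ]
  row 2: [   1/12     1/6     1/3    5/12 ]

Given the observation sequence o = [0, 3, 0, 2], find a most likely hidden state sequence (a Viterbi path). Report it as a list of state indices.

path = [0, 0, 0, 2]

t=0: δ = [8.333e-02, 2.778e-02, 4.861e-02]  (obs o_0=0)
t=1: δ = [9.259e-03, 1.157e-02, 1.157e-02]  ψ = [0, 0, 0]  (obs o_1=3)
t=2: δ = [1.029e-03, 9.645e-04, 3.215e-04]  ψ = [0, 1, 1]  (obs o_2=0)
t=3: δ = [2.858e-05, 8.038e-05, 1.143e-04]  ψ = [0, 1, 0]  (obs o_3=2)
backtrack: best end state = 2; path = [0, 0, 0, 2]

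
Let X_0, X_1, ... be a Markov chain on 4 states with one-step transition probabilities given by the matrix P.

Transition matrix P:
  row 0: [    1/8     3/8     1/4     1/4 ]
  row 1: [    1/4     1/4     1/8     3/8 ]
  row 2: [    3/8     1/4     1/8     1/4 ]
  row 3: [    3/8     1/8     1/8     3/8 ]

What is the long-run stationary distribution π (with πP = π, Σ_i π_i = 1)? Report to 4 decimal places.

π = [0.2756, 0.2444, 0.1594, 0.3206]

Balance equations π_j = Σ_i π_i·P[i][j]:
  π_0 = 1/8·π_0 + 1/4·π_1 + 3/8·π_2 + 3/8·π_3
  π_1 = 3/8·π_0 + 1/4·π_1 + 1/4·π_2 + 1/8·π_3
  π_2 = 1/4·π_0 + 1/8·π_1 + 1/8·π_2 + 1/8·π_3
  normalize: π_0 + π_1 + π_2 + π_3 = 1
Solving the linear system gives exactly π = [159/577, 141/577, 92/577, 185/577].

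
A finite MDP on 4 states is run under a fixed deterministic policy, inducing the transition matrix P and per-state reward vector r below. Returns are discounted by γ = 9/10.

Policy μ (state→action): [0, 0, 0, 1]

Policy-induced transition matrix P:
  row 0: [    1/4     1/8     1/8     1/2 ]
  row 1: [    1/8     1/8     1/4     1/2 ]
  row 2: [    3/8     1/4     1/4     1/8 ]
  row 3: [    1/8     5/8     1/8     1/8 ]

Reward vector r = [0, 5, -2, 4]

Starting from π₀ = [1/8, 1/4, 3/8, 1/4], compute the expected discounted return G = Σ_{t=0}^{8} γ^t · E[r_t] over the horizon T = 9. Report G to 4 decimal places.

G = 13.5352

t=0: π = [0.1250, 0.2500, 0.3750, 0.2500], E[r] = 1.5000, γ^t·E[r] = 1.500000, running G = 1.500000
t=1: π = [0.2344, 0.2969, 0.2031, 0.2656], E[r] = 2.1406, γ^t·E[r] = 1.926563, running G = 3.426563
t=2: π = [0.2051, 0.2832, 0.1875, 0.3242], E[r] = 2.3379, γ^t·E[r] = 1.893691, running G = 5.320254
t=3: π = [0.1975, 0.3105, 0.1838, 0.3081], E[r] = 2.4175, γ^t·E[r] = 1.762343, running G = 7.082597
t=4: π = [0.1956, 0.3020, 0.1868, 0.3155], E[r] = 2.3987, γ^t·E[r] = 1.573755, running G = 8.656352
t=5: π = [0.1962, 0.3061, 0.1861, 0.3116], E[r] = 2.4049, γ^t·E[r] = 1.420049, running G = 10.076401
t=6: π = [0.1960, 0.3041, 0.1865, 0.3133], E[r] = 2.4007, γ^t·E[r] = 1.275849, running G = 11.352251
t=7: π = [0.1961, 0.3050, 0.1863, 0.3125], E[r] = 2.4025, γ^t·E[r] = 1.149102, running G = 12.501353
t=8: π = [0.1961, 0.3046, 0.1864, 0.3129], E[r] = 2.4017, γ^t·E[r] = 1.033845, running G = 13.535198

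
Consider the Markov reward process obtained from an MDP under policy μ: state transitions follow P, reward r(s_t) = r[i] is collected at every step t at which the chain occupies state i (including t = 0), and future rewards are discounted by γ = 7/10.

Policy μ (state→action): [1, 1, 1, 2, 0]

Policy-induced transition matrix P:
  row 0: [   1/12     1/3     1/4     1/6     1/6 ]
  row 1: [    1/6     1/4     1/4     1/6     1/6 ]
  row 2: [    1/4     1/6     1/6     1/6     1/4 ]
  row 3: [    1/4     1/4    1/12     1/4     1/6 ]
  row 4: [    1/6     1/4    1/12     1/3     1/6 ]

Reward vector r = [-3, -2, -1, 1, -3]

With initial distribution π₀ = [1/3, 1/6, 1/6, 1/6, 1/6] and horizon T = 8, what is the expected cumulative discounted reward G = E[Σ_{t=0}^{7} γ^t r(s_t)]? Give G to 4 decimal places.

G = -5.1486

t=0: π = [0.3333, 0.1667, 0.1667, 0.1667, 0.1667], E[r] = -1.8333, γ^t·E[r] = -1.833333, running G = -1.833333
t=1: π = [0.1667, 0.2639, 0.1806, 0.2083, 0.1806], E[r] = -1.5417, γ^t·E[r] = -1.079167, running G = -2.912500
t=2: π = [0.1852, 0.2488, 0.1701, 0.2141, 0.1817], E[r] = -1.5544, γ^t·E[r] = -0.761655, running G = -3.674155
t=3: π = [0.1833, 0.2513, 0.1698, 0.2148, 0.1808], E[r] = -1.5499, γ^t·E[r] = -0.531604, running G = -4.205759
t=4: π = [0.1834, 0.2511, 0.1699, 0.2147, 0.1808], E[r] = -1.5502, γ^t·E[r] = -0.372213, running G = -4.577972
t=5: π = [0.1834, 0.2511, 0.1699, 0.2147, 0.1808], E[r] = -1.5502, γ^t·E[r] = -0.260550, running G = -4.838522
t=6: π = [0.1834, 0.2511, 0.1699, 0.2147, 0.1808], E[r] = -1.5503, γ^t·E[r] = -0.182386, running G = -5.020908
t=7: π = [0.1834, 0.2511, 0.1699, 0.2147, 0.1808], E[r] = -1.5503, γ^t·E[r] = -0.127670, running G = -5.148578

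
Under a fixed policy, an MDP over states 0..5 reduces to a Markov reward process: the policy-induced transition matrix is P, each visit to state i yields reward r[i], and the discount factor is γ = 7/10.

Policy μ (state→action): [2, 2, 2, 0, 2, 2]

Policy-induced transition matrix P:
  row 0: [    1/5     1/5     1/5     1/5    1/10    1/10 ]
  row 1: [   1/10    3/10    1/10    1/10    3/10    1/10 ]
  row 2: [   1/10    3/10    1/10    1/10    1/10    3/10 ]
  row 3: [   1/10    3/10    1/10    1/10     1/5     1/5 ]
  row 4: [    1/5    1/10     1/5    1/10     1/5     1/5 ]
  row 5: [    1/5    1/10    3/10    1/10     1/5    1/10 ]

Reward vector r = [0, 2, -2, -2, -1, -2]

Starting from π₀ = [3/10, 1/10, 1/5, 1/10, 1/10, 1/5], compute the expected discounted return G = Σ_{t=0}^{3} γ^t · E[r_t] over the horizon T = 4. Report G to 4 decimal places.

G = -1.9111

t=0: π = [0.3000, 0.1000, 0.2000, 0.1000, 0.1000, 0.2000], E[r] = -0.9000, γ^t·E[r] = -0.900000, running G = -0.900000
t=1: π = [0.1600, 0.2100, 0.1800, 0.1300, 0.1600, 0.1600], E[r] = -0.6800, γ^t·E[r] = -0.476000, running G = -1.376000
t=2: π = [0.1480, 0.2200, 0.1640, 0.1160, 0.1870, 0.1650], E[r] = -0.6370, γ^t·E[r] = -0.312130, running G = -1.688130
t=3: π = [0.1500, 0.2148, 0.1665, 0.1148, 0.1908, 0.1631], E[r] = -0.6500, γ^t·E[r] = -0.222950, running G = -1.911080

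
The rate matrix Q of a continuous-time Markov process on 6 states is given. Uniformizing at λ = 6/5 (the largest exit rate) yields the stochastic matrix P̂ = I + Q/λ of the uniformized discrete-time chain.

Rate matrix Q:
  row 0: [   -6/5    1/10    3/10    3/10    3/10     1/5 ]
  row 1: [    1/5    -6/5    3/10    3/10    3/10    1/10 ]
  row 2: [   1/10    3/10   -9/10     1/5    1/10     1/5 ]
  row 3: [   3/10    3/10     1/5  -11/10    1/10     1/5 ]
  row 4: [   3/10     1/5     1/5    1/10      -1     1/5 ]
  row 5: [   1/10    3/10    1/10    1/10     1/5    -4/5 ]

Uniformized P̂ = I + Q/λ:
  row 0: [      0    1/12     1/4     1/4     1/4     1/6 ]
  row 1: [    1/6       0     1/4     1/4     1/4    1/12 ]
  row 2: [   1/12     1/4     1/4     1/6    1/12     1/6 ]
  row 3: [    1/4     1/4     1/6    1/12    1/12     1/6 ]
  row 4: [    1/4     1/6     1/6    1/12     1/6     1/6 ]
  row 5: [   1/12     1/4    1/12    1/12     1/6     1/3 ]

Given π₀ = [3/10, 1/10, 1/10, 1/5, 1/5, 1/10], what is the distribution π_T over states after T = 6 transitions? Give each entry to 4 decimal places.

t=0: π = [0.3000, 0.1000, 0.1000, 0.2000, 0.2000, 0.1000]
t=1: π = [0.1333, 0.1583, 0.2000, 0.1583, 0.1750, 0.1750]
t=2: π = [0.1410, 0.1736, 0.1931, 0.1486, 0.1611, 0.1826]
t=3: π = [0.1377, 0.1697, 0.1938, 0.1519, 0.1644, 0.1826]
t=4: π = [0.1387, 0.1709, 0.1932, 0.1507, 0.1635, 0.1830]
t=5: π = [0.1384, 0.1705, 0.1933, 0.1510, 0.1638, 0.1829]
t=6: π = [0.1385, 0.1707, 0.1933, 0.1509, 0.1637, 0.1829]

π = [0.1385, 0.1707, 0.1933, 0.1509, 0.1637, 0.1829]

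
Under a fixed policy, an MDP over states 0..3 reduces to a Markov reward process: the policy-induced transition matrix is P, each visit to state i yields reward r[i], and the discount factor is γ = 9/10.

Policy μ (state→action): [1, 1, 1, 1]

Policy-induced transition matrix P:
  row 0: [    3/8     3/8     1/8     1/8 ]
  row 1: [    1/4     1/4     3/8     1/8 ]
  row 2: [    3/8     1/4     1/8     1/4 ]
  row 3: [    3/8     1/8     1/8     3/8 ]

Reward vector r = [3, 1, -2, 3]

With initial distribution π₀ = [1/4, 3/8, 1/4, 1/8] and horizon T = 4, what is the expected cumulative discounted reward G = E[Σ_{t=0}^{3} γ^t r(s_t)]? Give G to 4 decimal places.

G = 4.5559

t=0: π = [0.2500, 0.3750, 0.2500, 0.1250], E[r] = 1.0000, γ^t·E[r] = 1.000000, running G = 1.000000
t=1: π = [0.3281, 0.2656, 0.2188, 0.1875], E[r] = 1.3750, γ^t·E[r] = 1.237500, running G = 2.237500
t=2: π = [0.3418, 0.2676, 0.1914, 0.1992], E[r] = 1.5078, γ^t·E[r] = 1.221328, running G = 3.458828
t=3: π = [0.3416, 0.2678, 0.1919, 0.1987], E[r] = 1.5049, γ^t·E[r] = 1.097060, running G = 4.555888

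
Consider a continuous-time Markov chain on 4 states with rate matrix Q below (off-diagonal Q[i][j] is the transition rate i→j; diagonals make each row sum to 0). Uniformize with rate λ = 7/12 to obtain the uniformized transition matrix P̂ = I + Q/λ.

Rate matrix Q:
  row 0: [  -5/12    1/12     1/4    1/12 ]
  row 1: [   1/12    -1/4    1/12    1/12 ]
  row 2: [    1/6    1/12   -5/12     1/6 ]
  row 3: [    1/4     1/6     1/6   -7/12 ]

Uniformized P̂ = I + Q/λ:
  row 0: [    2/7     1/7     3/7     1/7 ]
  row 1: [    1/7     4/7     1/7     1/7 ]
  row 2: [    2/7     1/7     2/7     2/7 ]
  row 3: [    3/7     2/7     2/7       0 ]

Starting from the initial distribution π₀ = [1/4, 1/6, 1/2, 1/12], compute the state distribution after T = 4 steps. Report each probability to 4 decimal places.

π = [0.2688, 0.2862, 0.2842, 0.1608]

t=0: π = [0.2500, 0.1667, 0.5000, 0.0833]
t=1: π = [0.2738, 0.2262, 0.2976, 0.2024]
t=2: π = [0.2823, 0.2687, 0.2925, 0.1565]
t=3: π = [0.2697, 0.2804, 0.2877, 0.1623]
t=4: π = [0.2688, 0.2862, 0.2842, 0.1608]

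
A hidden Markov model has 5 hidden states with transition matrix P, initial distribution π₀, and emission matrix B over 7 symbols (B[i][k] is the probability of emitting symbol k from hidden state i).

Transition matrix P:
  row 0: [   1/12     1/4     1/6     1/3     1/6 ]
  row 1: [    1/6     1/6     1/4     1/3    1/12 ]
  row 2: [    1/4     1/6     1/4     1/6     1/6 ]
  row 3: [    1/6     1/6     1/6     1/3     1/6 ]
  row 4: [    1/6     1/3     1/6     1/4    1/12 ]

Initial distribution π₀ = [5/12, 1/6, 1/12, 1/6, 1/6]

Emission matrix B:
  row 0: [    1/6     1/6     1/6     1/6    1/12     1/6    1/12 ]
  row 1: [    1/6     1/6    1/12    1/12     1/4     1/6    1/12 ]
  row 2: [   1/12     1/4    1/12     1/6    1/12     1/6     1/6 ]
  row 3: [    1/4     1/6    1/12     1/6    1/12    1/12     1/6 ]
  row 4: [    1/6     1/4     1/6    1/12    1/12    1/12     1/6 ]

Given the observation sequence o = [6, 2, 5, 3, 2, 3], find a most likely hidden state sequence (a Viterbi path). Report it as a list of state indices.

t=0: δ = [3.472e-02, 1.389e-02, 1.389e-02, 2.778e-02, 2.778e-02]  (obs o_0=6)
t=1: δ = [7.716e-04, 7.716e-04, 4.823e-04, 9.645e-04, 9.645e-04]  ψ = [3, 4, 0, 0, 0]  (obs o_1=2)
t=2: δ = [2.679e-05, 5.358e-05, 3.215e-05, 2.679e-05, 1.340e-05]  ψ = [3, 4, 1, 3, 3]  (obs o_2=5)
t=3: δ = [1.488e-06, 7.442e-07, 2.233e-06, 2.977e-06, 4.465e-07]  ψ = [1, 1, 1, 1, 2]  (obs o_3=3)
t=4: δ = [9.303e-08, 4.135e-08, 4.651e-08, 8.269e-08, 8.269e-08]  ψ = [2, 3, 2, 3, 3]  (obs o_4=2)
t=5: δ = [2.297e-09, 2.297e-09, 2.584e-09, 5.168e-09, 1.292e-09]  ψ = [3, 4, 0, 0, 0]  (obs o_5=3)
backtrack: best end state = 3; path = [0, 4, 1, 2, 0, 3]

path = [0, 4, 1, 2, 0, 3]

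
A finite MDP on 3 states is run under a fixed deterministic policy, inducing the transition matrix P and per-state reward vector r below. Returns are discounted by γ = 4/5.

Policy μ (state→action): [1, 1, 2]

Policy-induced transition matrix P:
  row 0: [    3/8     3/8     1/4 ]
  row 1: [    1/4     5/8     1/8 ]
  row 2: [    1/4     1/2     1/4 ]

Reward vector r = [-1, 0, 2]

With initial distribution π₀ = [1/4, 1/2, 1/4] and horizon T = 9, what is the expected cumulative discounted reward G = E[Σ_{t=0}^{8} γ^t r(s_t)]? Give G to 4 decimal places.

t=0: π = [0.2500, 0.5000, 0.2500], E[r] = 0.2500, γ^t·E[r] = 0.250000, running G = 0.250000
t=1: π = [0.2813, 0.5313, 0.1875], E[r] = 0.0938, γ^t·E[r] = 0.075000, running G = 0.325000
t=2: π = [0.2852, 0.5313, 0.1836], E[r] = 0.0820, γ^t·E[r] = 0.052500, running G = 0.377500
t=3: π = [0.2856, 0.5308, 0.1836], E[r] = 0.0815, γ^t·E[r] = 0.041750, running G = 0.419250
t=4: π = [0.2857, 0.5306, 0.1837], E[r] = 0.0816, γ^t·E[r] = 0.033425, running G = 0.452675
t=5: π = [0.2857, 0.5306, 0.1837], E[r] = 0.0816, γ^t·E[r] = 0.026748, running G = 0.479423
t=6: π = [0.2857, 0.5306, 0.1837], E[r] = 0.0816, γ^t·E[r] = 0.021399, running G = 0.500822
t=7: π = [0.2857, 0.5306, 0.1837], E[r] = 0.0816, γ^t·E[r] = 0.017120, running G = 0.517941
t=8: π = [0.2857, 0.5306, 0.1837], E[r] = 0.0816, γ^t·E[r] = 0.013696, running G = 0.531637

G = 0.5316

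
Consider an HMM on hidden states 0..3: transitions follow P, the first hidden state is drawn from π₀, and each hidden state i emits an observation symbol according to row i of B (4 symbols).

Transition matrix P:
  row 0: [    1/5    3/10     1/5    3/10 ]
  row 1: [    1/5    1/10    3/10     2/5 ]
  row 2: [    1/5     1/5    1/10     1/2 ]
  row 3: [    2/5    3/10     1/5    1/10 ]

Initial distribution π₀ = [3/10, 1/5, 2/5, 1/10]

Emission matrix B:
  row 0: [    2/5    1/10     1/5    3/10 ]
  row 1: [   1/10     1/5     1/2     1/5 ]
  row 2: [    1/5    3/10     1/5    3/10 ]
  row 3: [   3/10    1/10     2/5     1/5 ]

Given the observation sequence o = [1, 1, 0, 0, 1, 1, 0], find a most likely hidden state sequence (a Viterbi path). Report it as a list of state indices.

t=0: δ = [3.000e-02, 4.000e-02, 1.200e-01, 1.000e-02]  (obs o_0=1)
t=1: δ = [2.400e-03, 4.800e-03, 3.600e-03, 6.000e-03]  ψ = [2, 2, 1, 2]  (obs o_1=1)
t=2: δ = [9.600e-04, 1.800e-04, 2.880e-04, 5.760e-04]  ψ = [3, 3, 1, 1]  (obs o_2=0)
t=3: δ = [9.216e-05, 2.880e-05, 3.840e-05, 8.640e-05]  ψ = [3, 0, 0, 0]  (obs o_3=0)
t=4: δ = [3.456e-06, 5.530e-06, 5.530e-06, 2.765e-06]  ψ = [3, 0, 0, 0]  (obs o_4=1)
t=5: δ = [1.106e-07, 2.212e-07, 4.977e-07, 2.765e-07]  ψ = [1, 2, 1, 2]  (obs o_5=1)
t=6: δ = [4.424e-08, 9.953e-09, 1.327e-08, 7.465e-08]  ψ = [3, 2, 1, 2]  (obs o_6=0)
backtrack: best end state = 3; path = [2, 1, 3, 0, 1, 2, 3]

path = [2, 1, 3, 0, 1, 2, 3]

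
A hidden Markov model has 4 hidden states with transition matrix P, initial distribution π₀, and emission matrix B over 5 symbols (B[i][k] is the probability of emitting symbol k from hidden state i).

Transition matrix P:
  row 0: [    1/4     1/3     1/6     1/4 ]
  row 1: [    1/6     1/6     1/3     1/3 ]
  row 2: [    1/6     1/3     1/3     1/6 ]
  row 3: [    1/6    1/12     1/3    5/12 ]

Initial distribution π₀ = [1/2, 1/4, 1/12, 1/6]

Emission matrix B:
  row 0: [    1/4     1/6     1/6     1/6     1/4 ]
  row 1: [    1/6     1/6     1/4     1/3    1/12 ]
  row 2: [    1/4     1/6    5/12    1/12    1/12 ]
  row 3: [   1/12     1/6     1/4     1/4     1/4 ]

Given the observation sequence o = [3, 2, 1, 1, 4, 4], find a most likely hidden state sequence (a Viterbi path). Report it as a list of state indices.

t=0: δ = [8.333e-02, 8.333e-02, 6.944e-03, 4.167e-02]  (obs o_0=3)
t=1: δ = [3.472e-03, 6.944e-03, 1.157e-02, 6.944e-03]  ψ = [0, 0, 1, 1]  (obs o_1=2)
t=2: δ = [3.215e-04, 6.430e-04, 6.430e-04, 4.823e-04]  ψ = [2, 2, 2, 3]  (obs o_2=1)
t=3: δ = [1.786e-05, 3.572e-05, 3.572e-05, 3.572e-05]  ψ = [1, 2, 1, 1]  (obs o_3=1)
t=4: δ = [1.488e-06, 9.923e-07, 9.923e-07, 3.721e-06]  ψ = [1, 2, 1, 3]  (obs o_4=4)
t=5: δ = [1.550e-07, 4.135e-08, 1.034e-07, 3.876e-07]  ψ = [3, 0, 3, 3]  (obs o_5=4)
backtrack: best end state = 3; path = [1, 2, 1, 3, 3, 3]

path = [1, 2, 1, 3, 3, 3]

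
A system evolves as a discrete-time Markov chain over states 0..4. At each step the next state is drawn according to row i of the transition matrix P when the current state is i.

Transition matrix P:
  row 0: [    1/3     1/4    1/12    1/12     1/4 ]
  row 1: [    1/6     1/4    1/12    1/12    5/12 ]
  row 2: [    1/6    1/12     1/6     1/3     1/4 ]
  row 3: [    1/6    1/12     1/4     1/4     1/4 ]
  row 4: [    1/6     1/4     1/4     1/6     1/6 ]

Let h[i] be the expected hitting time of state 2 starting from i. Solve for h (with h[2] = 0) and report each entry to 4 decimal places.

h = [6.7221, 6.5330, 0.0000, 5.4155, 5.5874]

First-step conditioning: h[2] = 0; for i ≠ 2, h[i] = 1 + Σ_k P[i][k]·h[k].
  h[0] = 1 + 1/3·h[0] + 1/4·h[1] + 1/12·h[3] + 1/4·h[4]
  h[1] = 1 + 1/6·h[0] + 1/4·h[1] + 1/12·h[3] + 5/12·h[4]
  h[3] = 1 + 1/6·h[0] + 1/12·h[1] + 1/4·h[3] + 1/4·h[4]
  h[4] = 1 + 1/6·h[0] + 1/4·h[1] + 1/6·h[3] + 1/6·h[4]
Solving the 4×4 linear system over states ≠ 2 gives exactly h = [2346/349, 2280/349, 0, 1890/349, 1950/349] (h[2] = 0 is the target).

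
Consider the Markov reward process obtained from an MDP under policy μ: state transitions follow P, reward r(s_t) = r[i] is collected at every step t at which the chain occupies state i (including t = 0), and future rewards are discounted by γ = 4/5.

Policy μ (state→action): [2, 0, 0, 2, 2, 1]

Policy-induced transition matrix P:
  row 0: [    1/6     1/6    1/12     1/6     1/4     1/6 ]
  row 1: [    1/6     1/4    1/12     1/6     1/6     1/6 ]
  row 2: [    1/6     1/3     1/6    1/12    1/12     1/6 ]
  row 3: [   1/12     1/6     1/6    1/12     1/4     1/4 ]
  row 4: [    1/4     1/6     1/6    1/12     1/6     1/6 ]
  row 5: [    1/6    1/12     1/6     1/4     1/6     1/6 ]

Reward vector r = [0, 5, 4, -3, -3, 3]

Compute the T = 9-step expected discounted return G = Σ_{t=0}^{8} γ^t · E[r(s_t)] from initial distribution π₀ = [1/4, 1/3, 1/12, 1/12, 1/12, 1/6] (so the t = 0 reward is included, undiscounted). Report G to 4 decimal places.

t=0: π = [0.2500, 0.3333, 0.0833, 0.0833, 0.0833, 0.1667], E[r] = 2.0000, γ^t·E[r] = 2.000000, running G = 2.000000
t=1: π = [0.1667, 0.1944, 0.1181, 0.1597, 0.1875, 0.1736], E[r] = 0.9236, γ^t·E[r] = 0.738889, running G = 2.738889
t=2: π = [0.1690, 0.1881, 0.1366, 0.1424, 0.1840, 0.1800], E[r] = 1.0475, γ^t·E[r] = 0.670370, running G = 3.409259
t=3: π = [0.1701, 0.1901, 0.1369, 0.1431, 0.1812, 0.1785], E[r] = 1.0608, γ^t·E[r] = 0.543136, running G = 3.952395
t=4: π = [0.1698, 0.1904, 0.1366, 0.1431, 0.1814, 0.1786], E[r] = 1.0612, γ^t·E[r] = 0.434668, running G = 4.387063
t=5: π = [0.1699, 0.1904, 0.1366, 0.1431, 0.1814, 0.1786], E[r] = 1.0610, γ^t·E[r] = 0.347684, running G = 4.734747
t=6: π = [0.1699, 0.1904, 0.1366, 0.1431, 0.1814, 0.1786], E[r] = 1.0610, γ^t·E[r] = 0.278144, running G = 5.012891
t=7: π = [0.1699, 0.1904, 0.1366, 0.1431, 0.1814, 0.1786], E[r] = 1.0610, γ^t·E[r] = 0.222516, running G = 5.235407
t=8: π = [0.1699, 0.1904, 0.1366, 0.1431, 0.1814, 0.1786], E[r] = 1.0610, γ^t·E[r] = 0.178013, running G = 5.413419

G = 5.4134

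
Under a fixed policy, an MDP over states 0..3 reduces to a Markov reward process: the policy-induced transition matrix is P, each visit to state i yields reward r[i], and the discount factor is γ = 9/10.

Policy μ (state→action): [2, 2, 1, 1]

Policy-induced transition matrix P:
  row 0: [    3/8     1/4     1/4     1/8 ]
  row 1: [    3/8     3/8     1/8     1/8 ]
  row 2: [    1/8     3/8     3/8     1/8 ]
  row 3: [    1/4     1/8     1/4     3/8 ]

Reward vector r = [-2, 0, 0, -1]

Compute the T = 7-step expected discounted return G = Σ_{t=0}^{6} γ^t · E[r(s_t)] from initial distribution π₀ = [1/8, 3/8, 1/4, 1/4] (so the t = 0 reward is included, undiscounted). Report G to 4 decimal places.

G = -3.6777

t=0: π = [0.1250, 0.3750, 0.2500, 0.2500], E[r] = -0.5000, γ^t·E[r] = -0.500000, running G = -0.500000
t=1: π = [0.2813, 0.2969, 0.2344, 0.1875], E[r] = -0.7500, γ^t·E[r] = -0.675000, running G = -1.175000
t=2: π = [0.2930, 0.2930, 0.2422, 0.1719], E[r] = -0.7578, γ^t·E[r] = -0.613828, running G = -1.788828
t=3: π = [0.2930, 0.2954, 0.2437, 0.1680], E[r] = -0.7539, γ^t·E[r] = -0.549598, running G = -2.338426
t=4: π = [0.2931, 0.2964, 0.2435, 0.1670], E[r] = -0.7532, γ^t·E[r] = -0.494157, running G = -2.832583
t=5: π = [0.2932, 0.2966, 0.2434, 0.1667], E[r] = -0.7532, γ^t·E[r] = -0.444778, running G = -3.277361
t=6: π = [0.2933, 0.2967, 0.2433, 0.1667], E[r] = -0.7533, γ^t·E[r] = -0.400336, running G = -3.677697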